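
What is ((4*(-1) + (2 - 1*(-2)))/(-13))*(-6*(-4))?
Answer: 0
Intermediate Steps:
((4*(-1) + (2 - 1*(-2)))/(-13))*(-6*(-4)) = ((-4 + (2 + 2))*(-1/13))*24 = ((-4 + 4)*(-1/13))*24 = (0*(-1/13))*24 = 0*24 = 0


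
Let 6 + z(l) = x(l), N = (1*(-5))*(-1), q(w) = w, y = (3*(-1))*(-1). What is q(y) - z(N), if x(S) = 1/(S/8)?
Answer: 37/5 ≈ 7.4000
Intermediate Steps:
y = 3 (y = -3*(-1) = 3)
N = 5 (N = -5*(-1) = 5)
x(S) = 8/S (x(S) = 1/(S*(1/8)) = 1/(S/8) = 8/S)
z(l) = -6 + 8/l
q(y) - z(N) = 3 - (-6 + 8/5) = 3 - 1*(-22/5) = 3 + 22/5 = 37/5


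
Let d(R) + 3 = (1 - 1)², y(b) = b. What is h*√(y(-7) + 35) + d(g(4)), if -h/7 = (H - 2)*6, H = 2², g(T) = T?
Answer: -3 - 168*√7 ≈ -447.49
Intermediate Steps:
H = 4
d(R) = -3 (d(R) = -3 + (1 - 1)² = -3 + 0² = -3 + 0 = -3)
h = -84 (h = -7*(4 - 2)*6 = -14*6 = -7*12 = -84)
h*√(y(-7) + 35) + d(g(4)) = -84*√(-7 + 35) - 3 = -168*√7 - 3 = -3 - 168*√7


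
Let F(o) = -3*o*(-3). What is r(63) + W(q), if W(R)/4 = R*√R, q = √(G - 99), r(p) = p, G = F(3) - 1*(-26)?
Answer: 63 + 4*46^(¾)*I^(3/2) ≈ 13.041 + 49.959*I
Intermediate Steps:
F(o) = 9*o
G = 53 (G = 9*3 - 1*(-26) = 27 + 26 = 53)
q = I*√46 (q = √(53 - 99) = √(-46) = I*√46 ≈ 6.7823*I)
W(R) = 4*R^(3/2) (W(R) = 4*(R*√R) = 4*R^(3/2))
r(63) + W(q) = 63 + 4*(I*√46)^(3/2) = 63 + 4*(46^(¾)*I^(3/2)) = 63 + 4*46^(¾)*I^(3/2)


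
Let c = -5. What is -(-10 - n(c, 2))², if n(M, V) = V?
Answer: -144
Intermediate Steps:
-(-10 - n(c, 2))² = -(-10 - 1*2)² = -(-10 - 2)² = -1*(-12)² = -1*144 = -144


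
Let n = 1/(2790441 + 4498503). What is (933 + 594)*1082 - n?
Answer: 12042895322015/7288944 ≈ 1.6522e+6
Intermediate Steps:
n = 1/7288944 ≈ 1.3719e-7
(933 + 594)*1082 - n = (933 + 594)*1082 - 1*1/7288944 = 1527*1082 - 1/7288944 = 1652214 - 1/7288944 = 12042895322015/7288944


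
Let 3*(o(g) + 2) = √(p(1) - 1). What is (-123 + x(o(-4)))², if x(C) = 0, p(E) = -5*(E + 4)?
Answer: 15129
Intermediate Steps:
p(E) = -20 - 5*E (p(E) = -5*(4 + E) = -20 - 5*E)
o(g) = -2 + I*√26/3 (o(g) = -2 + √((-20 - 5*1) - 1)/3 = -2 + √((-20 - 5) - 1)/3 = -2 + √(-25 - 1)/3 = -2 + √(-26)/3 = -2 + (I*√26)/3 = -2 + I*√26/3)
(-123 + x(o(-4)))² = (-123 + 0)² = (-123)² = 15129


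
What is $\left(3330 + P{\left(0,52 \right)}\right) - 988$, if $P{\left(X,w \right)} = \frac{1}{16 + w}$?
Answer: $\frac{159257}{68} \approx 2342.0$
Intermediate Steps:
$\left(3330 + P{\left(0,52 \right)}\right) - 988 = \left(3330 + \frac{1}{16 + 52}\right) - 988 = \left(3330 + \frac{1}{68}\right) - 988 = \frac{226441}{68} - 988 = \frac{159257}{68}$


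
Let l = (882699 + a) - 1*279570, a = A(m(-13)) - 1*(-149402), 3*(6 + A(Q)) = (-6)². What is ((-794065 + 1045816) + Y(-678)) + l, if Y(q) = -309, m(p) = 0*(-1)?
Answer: 1003979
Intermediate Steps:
m(p) = 0
A(Q) = 6 (A(Q) = -6 + (⅓)*(-6)² = -6 + (⅓)*36 = -6 + 12 = 6)
a = 149408 (a = 6 - 1*(-149402) = 6 + 149402 = 149408)
l = 752537 (l = (882699 + 149408) - 1*279570 = 1032107 - 279570 = 752537)
((-794065 + 1045816) + Y(-678)) + l = ((-794065 + 1045816) - 309) + 752537 = (251751 - 309) + 752537 = 251442 + 752537 = 1003979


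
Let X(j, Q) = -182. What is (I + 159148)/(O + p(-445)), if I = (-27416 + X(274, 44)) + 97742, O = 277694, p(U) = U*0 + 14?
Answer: 57323/69427 ≈ 0.82566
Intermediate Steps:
p(U) = 14 (p(U) = 0 + 14 = 14)
I = 70144 (I = (-27416 - 182) + 97742 = -27598 + 97742 = 70144)
(I + 159148)/(O + p(-445)) = (70144 + 159148)/(277694 + 14) = 229292/277708 = 229292*(1/277708) = 57323/69427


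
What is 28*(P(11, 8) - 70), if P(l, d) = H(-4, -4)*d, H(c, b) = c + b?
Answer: -3752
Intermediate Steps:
H(c, b) = b + c
P(l, d) = -8*d (P(l, d) = (-4 - 4)*d = -8*d)
28*(P(11, 8) - 70) = 28*(-8*8 - 70) = 28*(-64 - 70) = 28*(-134) = -3752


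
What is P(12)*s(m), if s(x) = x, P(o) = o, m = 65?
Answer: 780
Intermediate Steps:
P(12)*s(m) = 12*65 = 780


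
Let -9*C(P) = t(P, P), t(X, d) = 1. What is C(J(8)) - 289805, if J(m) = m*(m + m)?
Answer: -2608246/9 ≈ -2.8981e+5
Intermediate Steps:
J(m) = 2*m² (J(m) = m*(2*m) = 2*m²)
C(P) = -⅑ (C(P) = -⅑*1 = -⅑)
C(J(8)) - 289805 = -⅑ - 289805 = -2608246/9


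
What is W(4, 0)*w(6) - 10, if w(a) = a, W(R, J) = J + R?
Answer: 14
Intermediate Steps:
W(4, 0)*w(6) - 10 = (0 + 4)*6 - 10 = 4*6 - 10 = 24 - 10 = 14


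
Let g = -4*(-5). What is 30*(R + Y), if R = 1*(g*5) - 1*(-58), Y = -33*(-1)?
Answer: 5730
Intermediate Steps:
Y = 33
g = 20
R = 158 (R = 1*(20*5) - 1*(-58) = 1*100 + 58 = 100 + 58 = 158)
30*(R + Y) = 30*(158 + 33) = 30*191 = 5730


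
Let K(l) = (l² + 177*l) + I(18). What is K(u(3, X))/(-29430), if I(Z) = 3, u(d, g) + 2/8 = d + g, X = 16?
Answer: -19591/156960 ≈ -0.12482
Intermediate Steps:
u(d, g) = -¼ + d + g (u(d, g) = -¼ + (d + g) = -¼ + d + g)
K(l) = 3 + l² + 177*l (K(l) = (l² + 177*l) + 3 = 3 + l² + 177*l)
K(u(3, X))/(-29430) = (3 + (-¼ + 3 + 16)² + 177*(-¼ + 3 + 16))/(-29430) = (3 + (75/4)² + 177*(75/4))*(-1/29430) = (3 + 5625/16 + 13275/4)*(-1/29430) = (58773/16)*(-1/29430) = -19591/156960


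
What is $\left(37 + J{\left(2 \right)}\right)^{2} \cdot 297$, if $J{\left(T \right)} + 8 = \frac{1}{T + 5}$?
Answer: $\frac{12359952}{49} \approx 2.5224 \cdot 10^{5}$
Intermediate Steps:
$J{\left(T \right)} = -8 + \frac{1}{5 + T}$ ($J{\left(T \right)} = -8 + \frac{1}{T + 5} = -8 + \frac{1}{5 + T}$)
$\left(37 + J{\left(2 \right)}\right)^{2} \cdot 297 = \left(37 + \frac{-39 - 16}{5 + 2}\right)^{2} \cdot 297 = \left(37 + \frac{-39 - 16}{7}\right)^{2} \cdot 297 = \left(37 + \frac{1}{7} \left(-55\right)\right)^{2} \cdot 297 = \left(37 - \frac{55}{7}\right)^{2} \cdot 297 = \left(\frac{204}{7}\right)^{2} \cdot 297 = \frac{41616}{49} \cdot 297 = \frac{12359952}{49}$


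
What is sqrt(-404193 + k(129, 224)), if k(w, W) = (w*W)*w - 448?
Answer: sqrt(3322943) ≈ 1822.9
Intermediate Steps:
k(w, W) = -448 + W*w**2 (k(w, W) = (W*w)*w - 448 = W*w**2 - 448 = -448 + W*w**2)
sqrt(-404193 + k(129, 224)) = sqrt(-404193 + (-448 + 224*129**2)) = sqrt(-404193 + (-448 + 224*16641)) = sqrt(-404193 + (-448 + 3727584)) = sqrt(-404193 + 3727136) = sqrt(3322943)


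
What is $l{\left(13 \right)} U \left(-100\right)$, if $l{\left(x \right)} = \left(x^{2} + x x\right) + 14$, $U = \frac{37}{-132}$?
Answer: $\frac{29600}{3} \approx 9866.7$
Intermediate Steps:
$U = - \frac{37}{132}$ ($U = 37 \left(- \frac{1}{132}\right) = - \frac{37}{132} \approx -0.2803$)
$l{\left(x \right)} = 14 + 2 x^{2}$ ($l{\left(x \right)} = \left(x^{2} + x^{2}\right) + 14 = 2 x^{2} + 14 = 14 + 2 x^{2}$)
$l{\left(13 \right)} U \left(-100\right) = \left(14 + 2 \cdot 13^{2}\right) \left(- \frac{37}{132}\right) \left(-100\right) = \left(14 + 2 \cdot 169\right) \left(- \frac{37}{132}\right) \left(-100\right) = \left(14 + 338\right) \left(- \frac{37}{132}\right) \left(-100\right) = 352 \left(- \frac{37}{132}\right) \left(-100\right) = \left(- \frac{296}{3}\right) \left(-100\right) = \frac{29600}{3}$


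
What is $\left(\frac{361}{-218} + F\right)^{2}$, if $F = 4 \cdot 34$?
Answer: $\frac{857728369}{47524} \approx 18048.0$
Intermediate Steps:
$F = 136$
$\left(\frac{361}{-218} + F\right)^{2} = \left(\frac{361}{-218} + 136\right)^{2} = \left(361 \left(- \frac{1}{218}\right) + 136\right)^{2} = \left(- \frac{361}{218} + 136\right)^{2} = \left(\frac{29287}{218}\right)^{2} = \frac{857728369}{47524}$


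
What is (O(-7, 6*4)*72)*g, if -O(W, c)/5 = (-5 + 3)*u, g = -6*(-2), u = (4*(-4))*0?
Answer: 0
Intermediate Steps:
u = 0 (u = -16*0 = 0)
g = 12
O(W, c) = 0 (O(W, c) = -5*(-5 + 3)*0 = -(-10)*0 = -5*0 = 0)
(O(-7, 6*4)*72)*g = (0*72)*12 = 0*12 = 0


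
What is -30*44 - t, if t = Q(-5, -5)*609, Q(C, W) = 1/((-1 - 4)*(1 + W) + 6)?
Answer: -34929/26 ≈ -1343.4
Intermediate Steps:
Q(C, W) = 1/(1 - 5*W) (Q(C, W) = 1/(-5*(1 + W) + 6) = 1/((-5 - 5*W) + 6) = 1/(1 - 5*W))
t = 609/26 (t = -1/(-1 + 5*(-5))*609 = -1/(-1 - 25)*609 = -1/(-26)*609 = -1*(-1/26)*609 = (1/26)*609 = 609/26 ≈ 23.423)
-30*44 - t = -30*44 - 1*609/26 = -1320 - 609/26 = -34929/26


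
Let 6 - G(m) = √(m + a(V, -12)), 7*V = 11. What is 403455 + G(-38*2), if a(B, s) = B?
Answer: 403461 - I*√3647/7 ≈ 4.0346e+5 - 8.6272*I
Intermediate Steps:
V = 11/7 (V = (⅐)*11 = 11/7 ≈ 1.5714)
G(m) = 6 - √(11/7 + m) (G(m) = 6 - √(m + 11/7) = 6 - √(11/7 + m))
403455 + G(-38*2) = 403455 + (6 - √(77 + 49*(-38*2))/7) = 403455 + (6 - √(77 + 49*(-76))/7) = 403455 + (6 - √(77 - 3724)/7) = 403455 + (6 - I*√3647/7) = 403461 - I*√3647/7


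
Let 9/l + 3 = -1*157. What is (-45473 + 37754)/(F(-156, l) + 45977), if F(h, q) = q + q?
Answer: -617520/3678151 ≈ -0.16789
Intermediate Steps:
l = -9/160 (l = 9/(-3 - 1*157) = 9/(-3 - 157) = 9/(-160) = 9*(-1/160) = -9/160 ≈ -0.056250)
F(h, q) = 2*q
(-45473 + 37754)/(F(-156, l) + 45977) = (-45473 + 37754)/(2*(-9/160) + 45977) = -7719/(-9/80 + 45977) = -7719/3678151/80 = -7719*80/3678151 = -617520/3678151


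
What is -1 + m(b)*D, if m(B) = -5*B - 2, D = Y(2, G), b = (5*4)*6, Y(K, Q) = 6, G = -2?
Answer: -3613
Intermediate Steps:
b = 120 (b = 20*6 = 120)
D = 6
m(B) = -2 - 5*B
-1 + m(b)*D = -1 + (-2 - 5*120)*6 = -1 + (-2 - 600)*6 = -1 - 602*6 = -1 - 3612 = -3613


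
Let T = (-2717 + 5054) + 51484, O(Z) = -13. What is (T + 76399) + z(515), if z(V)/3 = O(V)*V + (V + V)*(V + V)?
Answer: 3292835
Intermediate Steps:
T = 53821 (T = 2337 + 51484 = 53821)
z(V) = -39*V + 12*V² (z(V) = 3*(-13*V + (V + V)*(V + V)) = 3*(-13*V + (2*V)*(2*V)) = 3*(-13*V + 4*V²) = -39*V + 12*V²)
(T + 76399) + z(515) = (53821 + 76399) + 3*515*(-13 + 4*515) = 130220 + 3*515*(-13 + 2060) = 130220 + 3*515*2047 = 130220 + 3162615 = 3292835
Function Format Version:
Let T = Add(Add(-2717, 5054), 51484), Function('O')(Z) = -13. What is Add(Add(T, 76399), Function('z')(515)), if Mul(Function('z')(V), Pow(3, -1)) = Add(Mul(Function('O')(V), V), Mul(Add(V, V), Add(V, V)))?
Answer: 3292835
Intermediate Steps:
T = 53821 (T = Add(2337, 51484) = 53821)
Function('z')(V) = Add(Mul(-39, V), Mul(12, Pow(V, 2))) (Function('z')(V) = Mul(3, Add(Mul(-13, V), Mul(Add(V, V), Add(V, V)))) = Mul(3, Add(Mul(-13, V), Mul(Mul(2, V), Mul(2, V)))) = Mul(3, Add(Mul(-13, V), Mul(4, Pow(V, 2)))) = Add(Mul(-39, V), Mul(12, Pow(V, 2))))
Add(Add(T, 76399), Function('z')(515)) = Add(Add(53821, 76399), Mul(3, 515, Add(-13, Mul(4, 515)))) = Add(130220, Mul(3, 515, Add(-13, 2060))) = Add(130220, Mul(3, 515, 2047)) = Add(130220, 3162615) = 3292835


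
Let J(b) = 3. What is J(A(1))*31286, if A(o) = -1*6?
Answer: 93858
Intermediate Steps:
A(o) = -6
J(A(1))*31286 = 3*31286 = 93858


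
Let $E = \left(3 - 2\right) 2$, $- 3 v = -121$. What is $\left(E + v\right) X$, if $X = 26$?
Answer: $\frac{3302}{3} \approx 1100.7$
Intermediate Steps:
$v = \frac{121}{3}$ ($v = \left(- \frac{1}{3}\right) \left(-121\right) = \frac{121}{3} \approx 40.333$)
$E = 2$ ($E = 1 \cdot 2 = 2$)
$\left(E + v\right) X = \left(2 + \frac{121}{3}\right) 26 = \frac{127}{3} \cdot 26 = \frac{3302}{3}$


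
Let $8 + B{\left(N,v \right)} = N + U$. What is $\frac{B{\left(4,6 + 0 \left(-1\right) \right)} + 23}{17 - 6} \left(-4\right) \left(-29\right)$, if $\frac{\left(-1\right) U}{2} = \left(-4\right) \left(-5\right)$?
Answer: $- \frac{2436}{11} \approx -221.45$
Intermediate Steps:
$U = -40$ ($U = - 2 \left(\left(-4\right) \left(-5\right)\right) = \left(-2\right) 20 = -40$)
$B{\left(N,v \right)} = -48 + N$ ($B{\left(N,v \right)} = -8 + \left(N - 40\right) = -8 + \left(-40 + N\right) = -48 + N$)
$\frac{B{\left(4,6 + 0 \left(-1\right) \right)} + 23}{17 - 6} \left(-4\right) \left(-29\right) = \frac{\left(-48 + 4\right) + 23}{17 - 6} \left(-4\right) \left(-29\right) = \frac{-44 + 23}{11} \left(-4\right) \left(-29\right) = \left(-21\right) \frac{1}{11} \left(-4\right) \left(-29\right) = \left(- \frac{21}{11}\right) \left(-4\right) \left(-29\right) = \frac{84}{11} \left(-29\right) = - \frac{2436}{11}$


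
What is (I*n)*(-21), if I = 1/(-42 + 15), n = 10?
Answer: 70/9 ≈ 7.7778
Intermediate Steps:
I = -1/27 (I = 1/(-27) = -1/27 ≈ -0.037037)
(I*n)*(-21) = -1/27*10*(-21) = -10/27*(-21) = 70/9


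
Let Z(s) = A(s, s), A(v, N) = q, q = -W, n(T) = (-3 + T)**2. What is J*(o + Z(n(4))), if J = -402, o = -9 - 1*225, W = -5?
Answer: 92058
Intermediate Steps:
q = 5 (q = -1*(-5) = 5)
A(v, N) = 5
o = -234 (o = -9 - 225 = -234)
Z(s) = 5
J*(o + Z(n(4))) = -402*(-234 + 5) = -402*(-229) = 92058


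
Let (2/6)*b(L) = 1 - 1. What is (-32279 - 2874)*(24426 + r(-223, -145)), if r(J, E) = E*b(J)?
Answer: -858647178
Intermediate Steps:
b(L) = 0 (b(L) = 3*(1 - 1) = 3*0 = 0)
r(J, E) = 0 (r(J, E) = E*0 = 0)
(-32279 - 2874)*(24426 + r(-223, -145)) = (-32279 - 2874)*(24426 + 0) = -35153*24426 = -858647178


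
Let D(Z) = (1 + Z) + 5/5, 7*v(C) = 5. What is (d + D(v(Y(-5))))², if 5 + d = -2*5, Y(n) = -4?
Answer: 7396/49 ≈ 150.94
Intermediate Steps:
v(C) = 5/7 (v(C) = (⅐)*5 = 5/7)
d = -15 (d = -5 - 2*5 = -5 - 10 = -15)
D(Z) = 2 + Z (D(Z) = (1 + Z) + 5*(⅕) = (1 + Z) + 1 = 2 + Z)
(d + D(v(Y(-5))))² = (-15 + (2 + 5/7))² = (-15 + 19/7)² = (-86/7)² = 7396/49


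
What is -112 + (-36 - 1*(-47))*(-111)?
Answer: -1333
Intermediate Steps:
-112 + (-36 - 1*(-47))*(-111) = -112 + (-36 + 47)*(-111) = -112 + 11*(-111) = -112 - 1221 = -1333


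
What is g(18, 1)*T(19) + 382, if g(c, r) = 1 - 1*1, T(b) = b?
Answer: 382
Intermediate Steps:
g(c, r) = 0 (g(c, r) = 1 - 1 = 0)
g(18, 1)*T(19) + 382 = 0*19 + 382 = 0 + 382 = 382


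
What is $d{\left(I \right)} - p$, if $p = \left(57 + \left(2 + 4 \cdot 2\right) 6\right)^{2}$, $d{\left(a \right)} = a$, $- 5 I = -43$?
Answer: $- \frac{68402}{5} \approx -13680.0$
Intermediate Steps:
$I = \frac{43}{5}$ ($I = \left(- \frac{1}{5}\right) \left(-43\right) = \frac{43}{5} \approx 8.6$)
$p = 13689$ ($p = \left(57 + \left(2 + 8\right) 6\right)^{2} = \left(57 + 10 \cdot 6\right)^{2} = \left(57 + 60\right)^{2} = 117^{2} = 13689$)
$d{\left(I \right)} - p = \frac{43}{5} - 13689 = - \frac{68402}{5}$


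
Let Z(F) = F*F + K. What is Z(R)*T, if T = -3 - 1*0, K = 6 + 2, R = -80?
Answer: -19224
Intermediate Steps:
K = 8
Z(F) = 8 + F**2 (Z(F) = F*F + 8 = F**2 + 8 = 8 + F**2)
T = -3 (T = -3 + 0 = -3)
Z(R)*T = (8 + (-80)**2)*(-3) = (8 + 6400)*(-3) = 6408*(-3) = -19224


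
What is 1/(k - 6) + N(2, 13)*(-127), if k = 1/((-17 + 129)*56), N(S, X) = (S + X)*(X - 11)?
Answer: -143380382/37631 ≈ -3810.2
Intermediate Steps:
N(S, X) = (-11 + X)*(S + X) (N(S, X) = (S + X)*(-11 + X) = (-11 + X)*(S + X))
k = 1/6272 (k = (1/56)/112 = (1/112)*(1/56) = 1/6272 ≈ 0.00015944)
1/(k - 6) + N(2, 13)*(-127) = 1/(1/6272 - 6) + (13² - 11*2 - 11*13 + 2*13)*(-127) = 1/(-37631/6272) + (169 - 22 - 143 + 26)*(-127) = -6272/37631 + 30*(-127) = -6272/37631 - 3810 = -143380382/37631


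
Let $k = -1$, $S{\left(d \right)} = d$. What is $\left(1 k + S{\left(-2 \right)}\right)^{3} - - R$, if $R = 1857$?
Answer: $1830$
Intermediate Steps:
$\left(1 k + S{\left(-2 \right)}\right)^{3} - - R = \left(1 \left(-1\right) - 2\right)^{3} - \left(-1\right) 1857 = \left(-1 - 2\right)^{3} - -1857 = \left(-3\right)^{3} + 1857 = -27 + 1857 = 1830$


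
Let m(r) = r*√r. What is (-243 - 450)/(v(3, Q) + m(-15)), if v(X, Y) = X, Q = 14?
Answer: -231/376 - 1155*I*√15/376 ≈ -0.61436 - 11.897*I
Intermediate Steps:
m(r) = r^(3/2)
(-243 - 450)/(v(3, Q) + m(-15)) = (-243 - 450)/(3 + (-15)^(3/2)) = -693/(3 - 15*I*√15)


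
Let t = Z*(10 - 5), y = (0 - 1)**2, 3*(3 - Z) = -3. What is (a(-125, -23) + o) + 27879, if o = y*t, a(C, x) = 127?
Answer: 28026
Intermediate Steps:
Z = 4 (Z = 3 - 1/3*(-3) = 3 + 1 = 4)
y = 1 (y = (-1)**2 = 1)
t = 20 (t = 4*(10 - 5) = 4*5 = 20)
o = 20 (o = 1*20 = 20)
(a(-125, -23) + o) + 27879 = (127 + 20) + 27879 = 147 + 27879 = 28026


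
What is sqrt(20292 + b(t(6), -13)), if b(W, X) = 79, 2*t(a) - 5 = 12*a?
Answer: sqrt(20371) ≈ 142.73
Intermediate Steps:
t(a) = 5/2 + 6*a (t(a) = 5/2 + (12*a)/2 = 5/2 + 6*a)
sqrt(20292 + b(t(6), -13)) = sqrt(20292 + 79) = sqrt(20371)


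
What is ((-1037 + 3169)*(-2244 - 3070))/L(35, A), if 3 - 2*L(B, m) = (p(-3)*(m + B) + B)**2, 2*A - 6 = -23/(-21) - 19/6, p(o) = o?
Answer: 17764574464/4513273 ≈ 3936.1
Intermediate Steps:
A = 55/28 (A = 3 + (-23/(-21) - 19/6)/2 = 3 + (-23*(-1/21) - 19*1/6)/2 = 3 + (23/21 - 19/6)/2 = 3 + (1/2)*(-29/14) = 3 - 29/28 = 55/28 ≈ 1.9643)
L(B, m) = 3/2 - (-3*m - 2*B)**2/2 (L(B, m) = 3/2 - (-3*(m + B) + B)**2/2 = 3/2 - (-3*(B + m) + B)**2/2 = 3/2 - ((-3*B - 3*m) + B)**2/2 = 3/2 - (-3*m - 2*B)**2/2)
((-1037 + 3169)*(-2244 - 3070))/L(35, A) = ((-1037 + 3169)*(-2244 - 3070))/(3/2 - (2*35 + 3*(55/28))**2/2) = (2132*(-5314))/(3/2 - (70 + 165/28)**2/2) = -11329448/(3/2 - (2125/28)**2/2) = -11329448/(3/2 - 1/2*4515625/784) = -11329448/(3/2 - 4515625/1568) = -11329448/(-4513273/1568) = -11329448*(-1568/4513273) = 17764574464/4513273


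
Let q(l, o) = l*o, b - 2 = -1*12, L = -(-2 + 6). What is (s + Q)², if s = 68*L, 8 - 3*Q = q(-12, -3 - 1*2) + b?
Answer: 81796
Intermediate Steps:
L = -4 (L = -1*4 = -4)
b = -10 (b = 2 - 1*12 = 2 - 12 = -10)
Q = -14 (Q = 8/3 - (-12*(-3 - 1*2) - 10)/3 = 8/3 - (-12*(-3 - 2) - 10)/3 = 8/3 - (-12*(-5) - 10)/3 = 8/3 - (60 - 10)/3 = 8/3 - ⅓*50 = 8/3 - 50/3 = -14)
s = -272 (s = 68*(-4) = -272)
(s + Q)² = (-272 - 14)² = (-286)² = 81796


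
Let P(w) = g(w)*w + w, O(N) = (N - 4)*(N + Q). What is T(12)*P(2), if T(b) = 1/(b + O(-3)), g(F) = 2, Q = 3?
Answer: ½ ≈ 0.50000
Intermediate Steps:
O(N) = (-4 + N)*(3 + N) (O(N) = (N - 4)*(N + 3) = (-4 + N)*(3 + N))
P(w) = 3*w (P(w) = 2*w + w = 3*w)
T(b) = 1/b (T(b) = 1/(b + (-12 + (-3)² - 1*(-3))) = 1/(b + (-12 + 9 + 3)) = 1/(b + 0) = 1/b)
T(12)*P(2) = (3*2)/12 = (1/12)*6 = ½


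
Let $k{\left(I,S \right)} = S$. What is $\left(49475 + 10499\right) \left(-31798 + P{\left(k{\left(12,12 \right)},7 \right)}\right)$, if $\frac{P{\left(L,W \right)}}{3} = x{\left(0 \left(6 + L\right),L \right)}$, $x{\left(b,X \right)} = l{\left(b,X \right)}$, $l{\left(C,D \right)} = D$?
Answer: $-1904894188$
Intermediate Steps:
$x{\left(b,X \right)} = X$
$P{\left(L,W \right)} = 3 L$
$\left(49475 + 10499\right) \left(-31798 + P{\left(k{\left(12,12 \right)},7 \right)}\right) = \left(49475 + 10499\right) \left(-31798 + 3 \cdot 12\right) = 59974 \left(-31798 + 36\right) = 59974 \left(-31762\right) = -1904894188$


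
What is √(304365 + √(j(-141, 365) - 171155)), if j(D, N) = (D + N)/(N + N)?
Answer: √(40549027125 + 365*I*√22802083995)/365 ≈ 551.69 + 0.37494*I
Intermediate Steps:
j(D, N) = (D + N)/(2*N) (j(D, N) = (D + N)/((2*N)) = (D + N)*(1/(2*N)) = (D + N)/(2*N))
√(304365 + √(j(-141, 365) - 171155)) = √(304365 + √((½)*(-141 + 365)/365 - 171155)) = √(304365 + √((½)*(1/365)*224 - 171155)) = √(304365 + √(112/365 - 171155)) = √(304365 + √(-62471463/365)) = √(304365 + I*√22802083995/365)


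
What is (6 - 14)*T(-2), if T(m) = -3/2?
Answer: 12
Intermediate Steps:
T(m) = -3/2 (T(m) = -3*½ = -3/2)
(6 - 14)*T(-2) = (6 - 14)*(-3/2) = -8*(-3/2) = 12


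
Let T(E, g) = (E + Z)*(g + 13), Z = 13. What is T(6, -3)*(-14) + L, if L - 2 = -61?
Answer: -2719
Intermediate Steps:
L = -59 (L = 2 - 61 = -59)
T(E, g) = (13 + E)*(13 + g) (T(E, g) = (E + 13)*(g + 13) = (13 + E)*(13 + g))
T(6, -3)*(-14) + L = (169 + 13*6 + 13*(-3) + 6*(-3))*(-14) - 59 = (169 + 78 - 39 - 18)*(-14) - 59 = 190*(-14) - 59 = -2660 - 59 = -2719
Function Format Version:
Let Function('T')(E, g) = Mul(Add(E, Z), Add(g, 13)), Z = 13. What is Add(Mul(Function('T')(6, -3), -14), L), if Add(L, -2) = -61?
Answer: -2719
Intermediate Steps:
L = -59 (L = Add(2, -61) = -59)
Function('T')(E, g) = Mul(Add(13, E), Add(13, g)) (Function('T')(E, g) = Mul(Add(E, 13), Add(g, 13)) = Mul(Add(13, E), Add(13, g)))
Add(Mul(Function('T')(6, -3), -14), L) = Add(Mul(Add(169, Mul(13, 6), Mul(13, -3), Mul(6, -3)), -14), -59) = Add(Mul(Add(169, 78, -39, -18), -14), -59) = Add(Mul(190, -14), -59) = Add(-2660, -59) = -2719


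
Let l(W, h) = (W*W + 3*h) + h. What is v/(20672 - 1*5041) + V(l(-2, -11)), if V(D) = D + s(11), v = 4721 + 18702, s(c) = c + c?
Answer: -257935/15631 ≈ -16.501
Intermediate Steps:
s(c) = 2*c
v = 23423
l(W, h) = W**2 + 4*h (l(W, h) = (W**2 + 3*h) + h = W**2 + 4*h)
V(D) = 22 + D (V(D) = D + 2*11 = D + 22 = 22 + D)
v/(20672 - 1*5041) + V(l(-2, -11)) = 23423/(20672 - 1*5041) + (22 + ((-2)**2 + 4*(-11))) = 23423/(20672 - 5041) + (22 + (4 - 44)) = 23423/15631 + (22 - 40) = 23423*(1/15631) - 18 = 23423/15631 - 18 = -257935/15631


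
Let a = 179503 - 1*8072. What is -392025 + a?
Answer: -220594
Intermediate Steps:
a = 171431 (a = 179503 - 8072 = 171431)
-392025 + a = -392025 + 171431 = -220594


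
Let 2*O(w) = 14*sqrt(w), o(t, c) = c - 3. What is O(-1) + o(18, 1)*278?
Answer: -556 + 7*I ≈ -556.0 + 7.0*I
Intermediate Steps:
o(t, c) = -3 + c
O(w) = 7*sqrt(w) (O(w) = (14*sqrt(w))/2 = 7*sqrt(w))
O(-1) + o(18, 1)*278 = 7*sqrt(-1) + (-3 + 1)*278 = 7*I - 2*278 = 7*I - 556 = -556 + 7*I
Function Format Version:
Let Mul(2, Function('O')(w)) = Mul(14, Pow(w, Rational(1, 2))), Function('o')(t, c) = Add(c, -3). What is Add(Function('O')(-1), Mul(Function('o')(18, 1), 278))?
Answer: Add(-556, Mul(7, I)) ≈ Add(-556.00, Mul(7.0000, I))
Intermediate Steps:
Function('o')(t, c) = Add(-3, c)
Function('O')(w) = Mul(7, Pow(w, Rational(1, 2))) (Function('O')(w) = Mul(Rational(1, 2), Mul(14, Pow(w, Rational(1, 2)))) = Mul(7, Pow(w, Rational(1, 2))))
Add(Function('O')(-1), Mul(Function('o')(18, 1), 278)) = Add(Mul(7, Pow(-1, Rational(1, 2))), Mul(Add(-3, 1), 278)) = Add(Mul(7, I), Mul(-2, 278)) = Add(Mul(7, I), -556) = Add(-556, Mul(7, I))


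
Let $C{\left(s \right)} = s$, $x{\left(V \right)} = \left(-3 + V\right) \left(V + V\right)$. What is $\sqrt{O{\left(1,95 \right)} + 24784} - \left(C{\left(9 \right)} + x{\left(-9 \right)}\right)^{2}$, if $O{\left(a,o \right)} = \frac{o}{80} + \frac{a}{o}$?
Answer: $-50625 + \frac{\sqrt{3578982595}}{380} \approx -50468.0$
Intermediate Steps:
$O{\left(a,o \right)} = \frac{o}{80} + \frac{a}{o}$ ($O{\left(a,o \right)} = o \frac{1}{80} + \frac{a}{o} = \frac{o}{80} + \frac{a}{o}$)
$x{\left(V \right)} = 2 V \left(-3 + V\right)$ ($x{\left(V \right)} = \left(-3 + V\right) 2 V = 2 V \left(-3 + V\right)$)
$\sqrt{O{\left(1,95 \right)} + 24784} - \left(C{\left(9 \right)} + x{\left(-9 \right)}\right)^{2} = \sqrt{\left(\frac{1}{80} \cdot 95 + 1 \cdot \frac{1}{95}\right) + 24784} - \left(9 + 2 \left(-9\right) \left(-3 - 9\right)\right)^{2} = \sqrt{\left(\frac{19}{16} + 1 \cdot \frac{1}{95}\right) + 24784} - \left(9 + 2 \left(-9\right) \left(-12\right)\right)^{2} = \sqrt{\left(\frac{19}{16} + \frac{1}{95}\right) + 24784} - \left(9 + 216\right)^{2} = \sqrt{\frac{1821}{1520} + 24784} - 225^{2} = \sqrt{\frac{37673501}{1520}} - 50625 = \frac{\sqrt{3578982595}}{380} - 50625 = -50625 + \frac{\sqrt{3578982595}}{380}$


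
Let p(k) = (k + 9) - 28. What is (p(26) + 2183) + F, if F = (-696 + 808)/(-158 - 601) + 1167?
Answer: 2547851/759 ≈ 3356.9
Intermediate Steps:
p(k) = -19 + k (p(k) = (9 + k) - 28 = -19 + k)
F = 885641/759 (F = 112/(-759) + 1167 = 112*(-1/759) + 1167 = -112/759 + 1167 = 885641/759 ≈ 1166.9)
(p(26) + 2183) + F = ((-19 + 26) + 2183) + 885641/759 = (7 + 2183) + 885641/759 = 2190 + 885641/759 = 2547851/759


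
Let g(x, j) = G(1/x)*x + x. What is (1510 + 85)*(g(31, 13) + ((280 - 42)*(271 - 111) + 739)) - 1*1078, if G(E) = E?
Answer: 61966267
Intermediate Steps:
g(x, j) = 1 + x (g(x, j) = x/x + x = 1 + x)
(1510 + 85)*(g(31, 13) + ((280 - 42)*(271 - 111) + 739)) - 1*1078 = (1510 + 85)*((1 + 31) + ((280 - 42)*(271 - 111) + 739)) - 1*1078 = 1595*(32 + (238*160 + 739)) - 1078 = 1595*(32 + (38080 + 739)) - 1078 = 1595*(32 + 38819) - 1078 = 1595*38851 - 1078 = 61967345 - 1078 = 61966267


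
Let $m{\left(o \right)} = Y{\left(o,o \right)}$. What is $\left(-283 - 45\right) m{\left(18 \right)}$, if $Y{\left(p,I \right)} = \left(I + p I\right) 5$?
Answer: $-560880$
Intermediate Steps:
$Y{\left(p,I \right)} = 5 I + 5 I p$ ($Y{\left(p,I \right)} = \left(I + I p\right) 5 = 5 I + 5 I p$)
$m{\left(o \right)} = 5 o \left(1 + o\right)$
$\left(-283 - 45\right) m{\left(18 \right)} = \left(-283 - 45\right) 5 \cdot 18 \left(1 + 18\right) = - 328 \cdot 5 \cdot 18 \cdot 19 = \left(-328\right) 1710 = -560880$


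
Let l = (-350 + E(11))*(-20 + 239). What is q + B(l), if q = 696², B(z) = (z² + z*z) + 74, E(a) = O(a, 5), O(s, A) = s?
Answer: 11023936652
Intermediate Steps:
E(a) = a
l = -74241 (l = (-350 + 11)*(-20 + 239) = -339*219 = -74241)
B(z) = 74 + 2*z² (B(z) = (z² + z²) + 74 = 2*z² + 74 = 74 + 2*z²)
q = 484416
q + B(l) = 484416 + (74 + 2*(-74241)²) = 484416 + (74 + 2*5511726081) = 484416 + (74 + 11023452162) = 484416 + 11023452236 = 11023936652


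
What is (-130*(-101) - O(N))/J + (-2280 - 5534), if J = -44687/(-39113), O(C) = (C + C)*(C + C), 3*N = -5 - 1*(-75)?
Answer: 712710448/402183 ≈ 1772.1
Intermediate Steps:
N = 70/3 (N = (-5 - 1*(-75))/3 = (-5 + 75)/3 = (⅓)*70 = 70/3 ≈ 23.333)
O(C) = 4*C² (O(C) = (2*C)*(2*C) = 4*C²)
J = 44687/39113 (J = -44687*(-1/39113) = 44687/39113 ≈ 1.1425)
(-130*(-101) - O(N))/J + (-2280 - 5534) = (-130*(-101) - 4*(70/3)²)/(44687/39113) + (-2280 - 5534) = (13130 - 4*4900/9)*(39113/44687) - 7814 = (13130 - 1*19600/9)*(39113/44687) - 7814 = (13130 - 19600/9)*(39113/44687) - 7814 = (98570/9)*(39113/44687) - 7814 = 3855368410/402183 - 7814 = 712710448/402183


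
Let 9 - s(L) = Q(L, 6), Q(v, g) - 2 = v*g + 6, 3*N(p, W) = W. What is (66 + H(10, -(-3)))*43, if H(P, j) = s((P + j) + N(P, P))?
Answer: -1333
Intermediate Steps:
N(p, W) = W/3
Q(v, g) = 8 + g*v (Q(v, g) = 2 + (v*g + 6) = 2 + (g*v + 6) = 2 + (6 + g*v) = 8 + g*v)
s(L) = 1 - 6*L (s(L) = 9 - (8 + 6*L) = 9 + (-8 - 6*L) = 1 - 6*L)
H(P, j) = 1 - 8*P - 6*j (H(P, j) = 1 - 6*((P + j) + P/3) = 1 - 6*(j + 4*P/3) = 1 + (-8*P - 6*j) = 1 - 8*P - 6*j)
(66 + H(10, -(-3)))*43 = (66 + (1 - 8*10 - (-6)*1*(-3)))*43 = (66 + (1 - 80 - (-6)*(-3)))*43 = (66 + (1 - 80 - 6*3))*43 = (66 + (1 - 80 - 18))*43 = (66 - 97)*43 = -31*43 = -1333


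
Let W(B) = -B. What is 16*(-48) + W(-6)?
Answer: -762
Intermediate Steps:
16*(-48) + W(-6) = 16*(-48) - 1*(-6) = -768 + 6 = -762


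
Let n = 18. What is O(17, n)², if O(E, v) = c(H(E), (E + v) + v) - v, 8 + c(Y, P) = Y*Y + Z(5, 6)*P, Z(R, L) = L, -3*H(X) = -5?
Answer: 7038409/81 ≈ 86894.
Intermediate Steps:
H(X) = 5/3 (H(X) = -⅓*(-5) = 5/3)
c(Y, P) = -8 + Y² + 6*P (c(Y, P) = -8 + (Y*Y + 6*P) = -8 + (Y² + 6*P) = -8 + Y² + 6*P)
O(E, v) = -47/9 + 6*E + 11*v (O(E, v) = (-8 + (5/3)² + 6*((E + v) + v)) - v = (-8 + 25/9 + 6*(E + 2*v)) - v = (-8 + 25/9 + (6*E + 12*v)) - v = (-47/9 + 6*E + 12*v) - v = -47/9 + 6*E + 11*v)
O(17, n)² = (-47/9 + 6*17 + 11*18)² = (-47/9 + 102 + 198)² = (2653/9)² = 7038409/81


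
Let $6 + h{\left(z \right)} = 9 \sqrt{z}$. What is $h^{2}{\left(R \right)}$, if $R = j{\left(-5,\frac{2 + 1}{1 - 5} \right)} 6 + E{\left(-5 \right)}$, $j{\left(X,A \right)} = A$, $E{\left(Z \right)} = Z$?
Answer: $- \frac{1467}{2} - 54 i \sqrt{38} \approx -733.5 - 332.88 i$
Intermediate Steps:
$R = - \frac{19}{2}$ ($R = \frac{2 + 1}{1 - 5} \cdot 6 - 5 = \frac{3}{-4} \cdot 6 - 5 = 3 \left(- \frac{1}{4}\right) 6 - 5 = \left(- \frac{3}{4}\right) 6 - 5 = - \frac{9}{2} - 5 = - \frac{19}{2} \approx -9.5$)
$h{\left(z \right)} = -6 + 9 \sqrt{z}$
$h^{2}{\left(R \right)} = \left(-6 + 9 \sqrt{- \frac{19}{2}}\right)^{2} = \left(-6 + 9 \frac{i \sqrt{38}}{2}\right)^{2} = \left(-6 + \frac{9 i \sqrt{38}}{2}\right)^{2}$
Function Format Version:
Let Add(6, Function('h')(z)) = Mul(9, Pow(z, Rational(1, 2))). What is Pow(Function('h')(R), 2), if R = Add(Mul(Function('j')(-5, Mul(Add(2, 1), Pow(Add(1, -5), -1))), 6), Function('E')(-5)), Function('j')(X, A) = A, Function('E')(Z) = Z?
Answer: Add(Rational(-1467, 2), Mul(-54, I, Pow(38, Rational(1, 2)))) ≈ Add(-733.50, Mul(-332.88, I))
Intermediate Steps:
R = Rational(-19, 2) (R = Add(Mul(Mul(Add(2, 1), Pow(Add(1, -5), -1)), 6), -5) = Add(Mul(Mul(3, Pow(-4, -1)), 6), -5) = Add(Mul(Mul(3, Rational(-1, 4)), 6), -5) = Add(Mul(Rational(-3, 4), 6), -5) = Add(Rational(-9, 2), -5) = Rational(-19, 2) ≈ -9.5000)
Function('h')(z) = Add(-6, Mul(9, Pow(z, Rational(1, 2))))
Pow(Function('h')(R), 2) = Pow(Add(-6, Mul(9, Pow(Rational(-19, 2), Rational(1, 2)))), 2) = Pow(Add(-6, Mul(9, Mul(Rational(1, 2), I, Pow(38, Rational(1, 2))))), 2) = Pow(Add(-6, Mul(Rational(9, 2), I, Pow(38, Rational(1, 2)))), 2)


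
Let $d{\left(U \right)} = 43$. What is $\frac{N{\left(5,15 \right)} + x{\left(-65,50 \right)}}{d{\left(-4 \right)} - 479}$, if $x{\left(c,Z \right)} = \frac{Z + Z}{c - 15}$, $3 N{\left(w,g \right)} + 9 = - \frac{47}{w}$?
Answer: $\frac{443}{26160} \approx 0.016934$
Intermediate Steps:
$N{\left(w,g \right)} = -3 - \frac{47}{3 w}$ ($N{\left(w,g \right)} = -3 + \frac{\left(-47\right) \frac{1}{w}}{3} = -3 - \frac{47}{3 w}$)
$x{\left(c,Z \right)} = \frac{2 Z}{-15 + c}$
$\frac{N{\left(5,15 \right)} + x{\left(-65,50 \right)}}{d{\left(-4 \right)} - 479} = \frac{\left(-3 - \frac{47}{3 \cdot 5}\right) + 2 \cdot 50 \frac{1}{-15 - 65}}{43 - 479} = \frac{\left(-3 - \frac{47}{15}\right) + 2 \cdot 50 \frac{1}{-80}}{-436} = \left(\left(-3 - \frac{47}{15}\right) + 2 \cdot 50 \left(- \frac{1}{80}\right)\right) \left(- \frac{1}{436}\right) = \left(- \frac{92}{15} - \frac{5}{4}\right) \left(- \frac{1}{436}\right) = \left(- \frac{443}{60}\right) \left(- \frac{1}{436}\right) = \frac{443}{26160}$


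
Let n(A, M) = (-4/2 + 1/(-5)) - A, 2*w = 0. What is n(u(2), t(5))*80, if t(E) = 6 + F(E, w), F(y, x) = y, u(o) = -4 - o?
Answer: 304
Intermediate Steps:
w = 0 (w = (½)*0 = 0)
t(E) = 6 + E
n(A, M) = -11/5 - A (n(A, M) = (-4*½ + 1*(-⅕)) - A = (-2 - ⅕) - A = -11/5 - A)
n(u(2), t(5))*80 = (-11/5 - (-4 - 1*2))*80 = (-11/5 - (-4 - 2))*80 = (-11/5 - 1*(-6))*80 = (-11/5 + 6)*80 = (19/5)*80 = 304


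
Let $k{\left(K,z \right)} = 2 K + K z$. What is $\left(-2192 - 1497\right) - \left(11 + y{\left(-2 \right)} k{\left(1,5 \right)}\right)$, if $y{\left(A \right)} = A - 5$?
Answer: $-3651$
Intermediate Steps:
$y{\left(A \right)} = -5 + A$ ($y{\left(A \right)} = A - 5 = -5 + A$)
$\left(-2192 - 1497\right) - \left(11 + y{\left(-2 \right)} k{\left(1,5 \right)}\right) = \left(-2192 - 1497\right) - \left(11 + \left(-5 - 2\right) 1 \left(2 + 5\right)\right) = \left(-2192 - 1497\right) - \left(11 - 7 \cdot 1 \cdot 7\right) = -3689 - \left(11 - 49\right) = -3689 - -38 = -3689 + 38 = -3651$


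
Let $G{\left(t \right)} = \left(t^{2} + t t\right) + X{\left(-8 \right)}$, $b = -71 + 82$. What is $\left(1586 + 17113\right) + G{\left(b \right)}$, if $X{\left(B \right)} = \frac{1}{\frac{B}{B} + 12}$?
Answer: $\frac{246234}{13} \approx 18941.0$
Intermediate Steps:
$b = 11$
$X{\left(B \right)} = \frac{1}{13}$ ($X{\left(B \right)} = \frac{1}{1 + 12} = \frac{1}{13}$)
$G{\left(t \right)} = \frac{1}{13} + 2 t^{2}$ ($G{\left(t \right)} = \left(t^{2} + t t\right) + \frac{1}{13} = \left(t^{2} + t^{2}\right) + \frac{1}{13} = 2 t^{2} + \frac{1}{13} = \frac{1}{13} + 2 t^{2}$)
$\left(1586 + 17113\right) + G{\left(b \right)} = \left(1586 + 17113\right) + \left(\frac{1}{13} + 2 \cdot 11^{2}\right) = 18699 + \left(\frac{1}{13} + 2 \cdot 121\right) = 18699 + \left(\frac{1}{13} + 242\right) = 18699 + \frac{3147}{13} = \frac{246234}{13}$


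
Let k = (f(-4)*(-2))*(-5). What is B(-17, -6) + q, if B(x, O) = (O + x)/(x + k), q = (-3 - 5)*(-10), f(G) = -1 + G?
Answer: 5383/67 ≈ 80.343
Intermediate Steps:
k = -50 (k = ((-1 - 4)*(-2))*(-5) = -5*(-2)*(-5) = 10*(-5) = -50)
q = 80 (q = -8*(-10) = 80)
B(x, O) = (O + x)/(-50 + x) (B(x, O) = (O + x)/(x - 50) = (O + x)/(-50 + x))
B(-17, -6) + q = (-6 - 17)/(-50 - 17) + 80 = -23/(-67) + 80 = -1/67*(-23) + 80 = 23/67 + 80 = 5383/67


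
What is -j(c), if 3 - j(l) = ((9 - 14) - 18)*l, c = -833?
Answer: 19156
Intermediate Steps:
j(l) = 3 + 23*l (j(l) = 3 - ((9 - 14) - 18)*l = 3 - (-5 - 18)*l = 3 - (-23)*l = 3 + 23*l)
-j(c) = -(3 + 23*(-833)) = -(3 - 19159) = -1*(-19156) = 19156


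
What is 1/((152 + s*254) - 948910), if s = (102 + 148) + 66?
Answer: -1/868494 ≈ -1.1514e-6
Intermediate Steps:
s = 316 (s = 250 + 66 = 316)
1/((152 + s*254) - 948910) = 1/((152 + 316*254) - 948910) = 1/((152 + 80264) - 948910) = 1/(80416 - 948910) = 1/(-868494) = -1/868494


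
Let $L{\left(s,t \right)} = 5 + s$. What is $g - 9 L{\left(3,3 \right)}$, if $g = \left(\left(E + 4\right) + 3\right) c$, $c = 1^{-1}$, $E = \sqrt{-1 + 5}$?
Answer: $-63$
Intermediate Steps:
$E = 2$ ($E = \sqrt{4} = 2$)
$c = 1$
$g = 9$ ($g = \left(\left(2 + 4\right) + 3\right) 1 = \left(6 + 3\right) 1 = 9 \cdot 1 = 9$)
$g - 9 L{\left(3,3 \right)} = 9 - 9 \left(5 + 3\right) = 9 - 72 = -63$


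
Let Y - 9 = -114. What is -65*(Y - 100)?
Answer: 13325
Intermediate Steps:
Y = -105 (Y = 9 - 114 = -105)
-65*(Y - 100) = -65*(-105 - 100) = -65*(-205) = 13325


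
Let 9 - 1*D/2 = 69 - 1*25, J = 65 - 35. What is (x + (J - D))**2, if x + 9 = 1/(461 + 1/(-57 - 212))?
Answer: 127351157290009/15377984064 ≈ 8281.4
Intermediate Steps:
J = 30
x = -1115803/124008 (x = -9 + 1/(461 + 1/(-57 - 212)) = -9 + 1/(461 + 1/(-269)) = -9 + 1/(461 - 1/269) = -9 + 1/(124008/269) = -9 + 269/124008 = -1115803/124008 ≈ -8.9978)
D = -70 (D = 18 - 2*(69 - 1*25) = 18 - 2*(69 - 25) = 18 - 2*44 = 18 - 88 = -70)
(x + (J - D))**2 = (-1115803/124008 + (30 - 1*(-70)))**2 = (-1115803/124008 + (30 + 70))**2 = (-1115803/124008 + 100)**2 = (11284997/124008)**2 = 127351157290009/15377984064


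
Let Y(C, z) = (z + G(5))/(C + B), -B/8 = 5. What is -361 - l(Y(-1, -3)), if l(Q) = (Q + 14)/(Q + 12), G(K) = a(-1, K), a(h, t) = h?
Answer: -89817/248 ≈ -362.17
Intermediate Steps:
G(K) = -1
B = -40 (B = -8*5 = -40)
Y(C, z) = (-1 + z)/(-40 + C) (Y(C, z) = (z - 1)/(C - 40) = (-1 + z)/(-40 + C))
l(Q) = (14 + Q)/(12 + Q)
-361 - l(Y(-1, -3)) = -361 - (14 + (-1 - 3)/(-40 - 1))/(12 + (-1 - 3)/(-40 - 1)) = -361 - (14 - 4/(-41))/(12 - 4/(-41)) = -361 - (14 - 1/41*(-4))/(12 - 1/41*(-4)) = -361 - (14 + 4/41)/(12 + 4/41) = -361 - 578/(496/41*41) = -361 - 41*578/(496*41) = -361 - 1*289/248 = -361 - 289/248 = -89817/248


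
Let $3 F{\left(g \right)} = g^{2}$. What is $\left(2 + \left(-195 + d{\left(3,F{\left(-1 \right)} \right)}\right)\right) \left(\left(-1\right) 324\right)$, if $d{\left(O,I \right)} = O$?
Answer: $61560$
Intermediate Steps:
$F{\left(g \right)} = \frac{g^{2}}{3}$
$\left(2 + \left(-195 + d{\left(3,F{\left(-1 \right)} \right)}\right)\right) \left(\left(-1\right) 324\right) = \left(2 + \left(-195 + 3\right)\right) \left(\left(-1\right) 324\right) = \left(2 - 192\right) \left(-324\right) = \left(-190\right) \left(-324\right) = 61560$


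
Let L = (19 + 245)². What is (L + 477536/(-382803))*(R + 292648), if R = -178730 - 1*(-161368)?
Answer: 2448151464620224/127601 ≈ 1.9186e+10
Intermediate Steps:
L = 69696 (L = 264² = 69696)
R = -17362 (R = -178730 + 161368 = -17362)
(L + 477536/(-382803))*(R + 292648) = (69696 + 477536/(-382803))*(-17362 + 292648) = (69696 + 477536*(-1/382803))*275286 = (69696 - 477536/382803)*275286 = (26679360352/382803)*275286 = 2448151464620224/127601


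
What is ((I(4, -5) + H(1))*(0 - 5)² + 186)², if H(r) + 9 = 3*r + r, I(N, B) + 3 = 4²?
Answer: 148996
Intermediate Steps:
I(N, B) = 13 (I(N, B) = -3 + 4² = -3 + 16 = 13)
H(r) = -9 + 4*r (H(r) = -9 + (3*r + r) = -9 + 4*r)
((I(4, -5) + H(1))*(0 - 5)² + 186)² = ((13 + (-9 + 4*1))*(0 - 5)² + 186)² = ((13 + (-9 + 4))*(-5)² + 186)² = ((13 - 5)*25 + 186)² = (8*25 + 186)² = (200 + 186)² = 386² = 148996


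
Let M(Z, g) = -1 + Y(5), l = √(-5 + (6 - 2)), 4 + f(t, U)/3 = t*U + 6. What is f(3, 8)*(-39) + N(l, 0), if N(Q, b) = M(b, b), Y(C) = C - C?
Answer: -3043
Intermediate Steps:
Y(C) = 0
f(t, U) = 6 + 3*U*t (f(t, U) = -12 + 3*(t*U + 6) = -12 + 3*(U*t + 6) = -12 + 3*(6 + U*t) = -12 + (18 + 3*U*t) = 6 + 3*U*t)
l = I (l = √(-5 + 4) = √(-1) = I ≈ 1.0*I)
M(Z, g) = -1 (M(Z, g) = -1 + 0 = -1)
N(Q, b) = -1
f(3, 8)*(-39) + N(l, 0) = (6 + 3*8*3)*(-39) - 1 = (6 + 72)*(-39) - 1 = 78*(-39) - 1 = -3042 - 1 = -3043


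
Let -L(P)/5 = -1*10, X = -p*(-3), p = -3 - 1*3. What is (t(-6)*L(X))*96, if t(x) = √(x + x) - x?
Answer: 28800 + 9600*I*√3 ≈ 28800.0 + 16628.0*I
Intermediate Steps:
p = -6 (p = -3 - 3 = -6)
X = -18 (X = -1*(-6)*(-3) = 6*(-3) = -18)
L(P) = 50 (L(P) = -(-5)*10 = -5*(-10) = 50)
t(x) = -x + √2*√x (t(x) = √(2*x) - x = √2*√x - x = -x + √2*√x)
(t(-6)*L(X))*96 = ((-1*(-6) + √2*√(-6))*50)*96 = ((6 + √2*(I*√6))*50)*96 = ((6 + 2*I*√3)*50)*96 = (300 + 100*I*√3)*96 = 28800 + 9600*I*√3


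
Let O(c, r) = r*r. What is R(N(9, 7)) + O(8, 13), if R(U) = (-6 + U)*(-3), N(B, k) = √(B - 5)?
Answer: 181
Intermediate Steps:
O(c, r) = r²
N(B, k) = √(-5 + B)
R(U) = 18 - 3*U
R(N(9, 7)) + O(8, 13) = (18 - 3*√(-5 + 9)) + 13² = (18 - 3*√4) + 169 = (18 - 3*2) + 169 = (18 - 6) + 169 = 12 + 169 = 181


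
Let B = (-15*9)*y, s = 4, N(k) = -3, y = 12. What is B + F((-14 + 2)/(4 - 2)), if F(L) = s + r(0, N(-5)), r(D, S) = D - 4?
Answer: -1620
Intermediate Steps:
r(D, S) = -4 + D
F(L) = 0 (F(L) = 4 + (-4 + 0) = 4 - 4 = 0)
B = -1620 (B = -15*9*12 = -135*12 = -1620)
B + F((-14 + 2)/(4 - 2)) = -1620 + 0 = -1620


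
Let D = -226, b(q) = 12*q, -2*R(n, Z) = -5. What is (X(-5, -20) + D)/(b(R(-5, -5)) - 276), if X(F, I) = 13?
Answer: 71/82 ≈ 0.86585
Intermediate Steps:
R(n, Z) = 5/2 (R(n, Z) = -½*(-5) = 5/2)
(X(-5, -20) + D)/(b(R(-5, -5)) - 276) = (13 - 226)/(12*(5/2) - 276) = -213/(30 - 276) = -213/(-246) = -213*(-1/246) = 71/82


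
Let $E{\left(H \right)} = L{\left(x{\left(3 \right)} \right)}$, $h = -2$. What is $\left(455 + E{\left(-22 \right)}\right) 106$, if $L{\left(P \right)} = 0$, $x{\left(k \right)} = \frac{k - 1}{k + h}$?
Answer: $48230$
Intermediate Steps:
$x{\left(k \right)} = \frac{-1 + k}{-2 + k}$ ($x{\left(k \right)} = \frac{k - 1}{k - 2} = \frac{-1 + k}{-2 + k}$)
$E{\left(H \right)} = 0$
$\left(455 + E{\left(-22 \right)}\right) 106 = \left(455 + 0\right) 106 = 455 \cdot 106 = 48230$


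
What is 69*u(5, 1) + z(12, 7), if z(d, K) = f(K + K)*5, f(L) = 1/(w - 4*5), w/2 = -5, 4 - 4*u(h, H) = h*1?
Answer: -209/12 ≈ -17.417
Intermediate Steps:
u(h, H) = 1 - h/4
w = -10 (w = 2*(-5) = -10)
f(L) = -1/30 (f(L) = 1/(-10 - 4*5) = 1/(-10 - 20) = 1/(-30) = -1/30)
z(d, K) = -1/6 (z(d, K) = -1/30*5 = -1/6)
69*u(5, 1) + z(12, 7) = 69*(1 - 1/4*5) - 1/6 = 69*(1 - 5/4) - 1/6 = 69*(-1/4) - 1/6 = -69/4 - 1/6 = -209/12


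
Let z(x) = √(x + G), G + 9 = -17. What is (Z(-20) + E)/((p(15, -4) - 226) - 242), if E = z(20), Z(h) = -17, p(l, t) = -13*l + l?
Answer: 17/648 - I*√6/648 ≈ 0.026235 - 0.0037801*I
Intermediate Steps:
G = -26 (G = -9 - 17 = -26)
p(l, t) = -12*l
z(x) = √(-26 + x) (z(x) = √(x - 26) = √(-26 + x))
E = I*√6 (E = √(-26 + 20) = √(-6) = I*√6 ≈ 2.4495*I)
(Z(-20) + E)/((p(15, -4) - 226) - 242) = (-17 + I*√6)/((-12*15 - 226) - 242) = (-17 + I*√6)/((-180 - 226) - 242) = (-17 + I*√6)/(-406 - 242) = (-17 + I*√6)/(-648) = (-17 + I*√6)*(-1/648) = 17/648 - I*√6/648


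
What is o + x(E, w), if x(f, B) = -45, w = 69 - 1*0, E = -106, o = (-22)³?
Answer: -10693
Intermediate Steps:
o = -10648
w = 69 (w = 69 + 0 = 69)
o + x(E, w) = -10648 - 45 = -10693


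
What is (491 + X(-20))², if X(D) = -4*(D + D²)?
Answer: 1058841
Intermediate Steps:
X(D) = -4*D - 4*D²
(491 + X(-20))² = (491 - 4*(-20)*(1 - 20))² = (491 - 4*(-20)*(-19))² = (491 - 1520)² = (-1029)² = 1058841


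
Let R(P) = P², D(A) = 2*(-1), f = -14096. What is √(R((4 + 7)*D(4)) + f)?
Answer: 2*I*√3403 ≈ 116.67*I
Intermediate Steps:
D(A) = -2
√(R((4 + 7)*D(4)) + f) = √(((4 + 7)*(-2))² - 14096) = √((11*(-2))² - 14096) = √((-22)² - 14096) = √(484 - 14096) = √(-13612) = 2*I*√3403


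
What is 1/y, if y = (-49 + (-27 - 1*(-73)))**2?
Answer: 1/9 ≈ 0.11111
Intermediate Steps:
y = 9 (y = (-49 + (-27 + 73))**2 = (-49 + 46)**2 = (-3)**2 = 9)
1/y = 1/9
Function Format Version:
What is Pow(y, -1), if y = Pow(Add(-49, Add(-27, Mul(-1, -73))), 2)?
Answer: Rational(1, 9) ≈ 0.11111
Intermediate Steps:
y = 9 (y = Pow(Add(-49, Add(-27, 73)), 2) = Pow(Add(-49, 46), 2) = Pow(-3, 2) = 9)
Pow(y, -1) = Pow(9, -1) = Rational(1, 9)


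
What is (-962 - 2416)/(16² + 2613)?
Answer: -3378/2869 ≈ -1.1774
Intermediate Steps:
(-962 - 2416)/(16² + 2613) = -3378/(256 + 2613) = -3378/2869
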